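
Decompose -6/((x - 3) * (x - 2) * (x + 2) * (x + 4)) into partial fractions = 1/(14*(x + 4)) - 3/(20*(x + 2)) + 1/(4*(x - 2)) - 6/(35*(x - 3))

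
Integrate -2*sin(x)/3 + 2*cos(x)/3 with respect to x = 2*sqrt(2)*sin(x + pi/4)/3 + C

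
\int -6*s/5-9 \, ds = -3*s^2/5 - 9*s + C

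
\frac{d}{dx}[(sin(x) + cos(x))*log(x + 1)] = sqrt(2)*(x*log(x + 1)*cos(x + pi/4) + log(x + 1)*cos(x + pi/4) + sin(x + pi/4))/(x + 1)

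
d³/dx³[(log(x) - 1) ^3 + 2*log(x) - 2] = (6*log(x)^2 - 30*log(x) + 34)/x^3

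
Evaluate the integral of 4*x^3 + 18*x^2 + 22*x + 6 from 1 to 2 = 96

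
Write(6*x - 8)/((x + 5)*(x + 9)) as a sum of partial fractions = 31/(2*(x + 9)) - 19/(2*(x + 5))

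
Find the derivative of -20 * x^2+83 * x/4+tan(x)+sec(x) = -40*x + tan(x)^2 + tan(x)*sec(x) + 87/4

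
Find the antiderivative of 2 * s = s^2 + C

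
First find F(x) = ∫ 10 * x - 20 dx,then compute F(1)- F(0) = -15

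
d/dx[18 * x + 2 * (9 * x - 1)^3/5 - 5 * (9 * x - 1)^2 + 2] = 4374*x^2/5 - 5022*x/5 + 594/5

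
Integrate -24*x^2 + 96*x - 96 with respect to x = -8*x^3 + 48*x^2 - 96*x + C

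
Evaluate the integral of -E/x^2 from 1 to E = 1 - E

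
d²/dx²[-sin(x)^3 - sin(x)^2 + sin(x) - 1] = 9*sin(x)^3 + 4*sin(x)^2 - 7*sin(x) - 2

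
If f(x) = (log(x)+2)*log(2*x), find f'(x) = (2*log(x) + log(2) + 2)/x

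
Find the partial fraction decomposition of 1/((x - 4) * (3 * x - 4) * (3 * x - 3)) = -3/(8*(3*x - 4)) + 1/(9*(x - 1)) + 1/(72*(x - 4))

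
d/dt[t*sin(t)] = t*cos(t) + sin(t)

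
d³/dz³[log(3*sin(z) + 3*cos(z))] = 2*cos(z + pi/4)/sin(z + pi/4)^3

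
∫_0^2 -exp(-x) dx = -1 + exp(-2)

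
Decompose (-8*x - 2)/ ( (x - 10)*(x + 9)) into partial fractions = -70/(19*(x + 9)) - 82/(19*(x - 10))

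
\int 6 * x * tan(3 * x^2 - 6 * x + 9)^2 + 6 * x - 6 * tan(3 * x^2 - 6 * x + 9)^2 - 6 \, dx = tan(3*(x - 1)^2 + 6) + C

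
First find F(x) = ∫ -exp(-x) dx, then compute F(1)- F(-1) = -E + exp(-1)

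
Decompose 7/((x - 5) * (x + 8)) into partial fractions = -7/(13*(x + 8)) + 7/(13*(x - 5))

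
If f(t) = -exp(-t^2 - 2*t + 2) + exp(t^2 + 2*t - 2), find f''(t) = (4*t^2*exp(2*t^2 + 4*t - 4) - 4*t^2 + 8*t*exp(2*t^2 + 4*t - 4) - 8*t + 6*exp(2*t^2 + 4*t - 4) - 2)*exp(-t^2 - 2*t + 2)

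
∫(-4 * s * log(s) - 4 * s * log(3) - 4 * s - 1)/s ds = -(4*s + 1)*log(3*s) + C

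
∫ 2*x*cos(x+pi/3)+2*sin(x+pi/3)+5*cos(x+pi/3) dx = (2*x + 5)*sin(x + pi/3) + C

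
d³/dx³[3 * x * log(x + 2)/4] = (-3*x - 18)/(4*x^3 + 24*x^2 + 48*x + 32)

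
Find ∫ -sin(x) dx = cos(x) + C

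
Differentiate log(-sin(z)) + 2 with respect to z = 1/tan(z)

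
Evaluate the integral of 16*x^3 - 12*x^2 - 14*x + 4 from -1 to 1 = 0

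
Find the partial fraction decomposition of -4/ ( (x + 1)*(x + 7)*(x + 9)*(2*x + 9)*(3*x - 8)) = -324/(480095*(3*x - 8)) - 64/(13545*(2*x + 9)) - 1/(1260*(x + 9)) + 1/(435*(x + 7)) + 1/(924*(x + 1))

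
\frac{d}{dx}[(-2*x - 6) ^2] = 8*x + 24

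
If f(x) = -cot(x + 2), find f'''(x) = 6*cot(x + 2)^4 + 8*cot(x + 2)^2 + 2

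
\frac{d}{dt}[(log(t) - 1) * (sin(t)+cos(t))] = sqrt(2)*(t*log(t)*cos(t + pi/4) - t*cos(t + pi/4) + sin(t + pi/4))/t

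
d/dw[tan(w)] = cos(w)^(-2)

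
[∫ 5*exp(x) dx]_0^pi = -5 + 5*exp(pi)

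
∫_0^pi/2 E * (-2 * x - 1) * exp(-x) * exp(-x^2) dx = -E + exp(-pi^2/4 - pi/2 + 1)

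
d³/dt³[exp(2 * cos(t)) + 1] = 2*(-4*sin(t)^2 + 6*cos(t) + 1)*exp(2*cos(t))*sin(t)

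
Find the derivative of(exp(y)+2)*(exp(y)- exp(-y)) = (2*exp(3*y) + 2*exp(2*y) + 2)*exp(-y)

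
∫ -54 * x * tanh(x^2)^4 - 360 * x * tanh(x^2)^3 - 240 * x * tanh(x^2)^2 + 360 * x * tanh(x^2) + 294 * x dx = 3*(3*tanh(x^2)^2 + 30*tanh(x^2) + 49)*tanh(x^2) + C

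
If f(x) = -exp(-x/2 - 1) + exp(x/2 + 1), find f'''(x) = (exp(x + 2) + 1)*exp(-x/2 - 1)/8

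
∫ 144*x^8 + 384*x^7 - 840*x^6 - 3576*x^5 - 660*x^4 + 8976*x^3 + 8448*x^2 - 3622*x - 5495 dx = 16*x^9 + 48*x^8 - 120*x^7 - 596*x^6 - 132*x^5 + 2244*x^4 + 2816*x^3 - 1811*x^2 - 5495*x + C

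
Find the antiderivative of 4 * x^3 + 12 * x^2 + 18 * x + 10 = x^4 + 4*x^3 + 9*x^2 + 10*x + C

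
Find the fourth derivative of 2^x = 2^x*log(2)^4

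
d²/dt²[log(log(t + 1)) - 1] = (-log(t + 1) - 1)/(t^2*log(t + 1)^2 + 2*t*log(t + 1)^2 + log(t + 1)^2)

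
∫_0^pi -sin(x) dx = -2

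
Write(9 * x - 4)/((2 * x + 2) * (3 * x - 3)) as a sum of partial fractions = 13/(12*(x + 1)) + 5/(12*(x - 1))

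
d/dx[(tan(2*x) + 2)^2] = 4*(sin(2*x)/cos(2*x) + 2)/cos(2*x)^2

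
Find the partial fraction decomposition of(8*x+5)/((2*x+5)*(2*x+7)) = 23/(2*(2*x + 7)) - 15/(2*(2*x + 5))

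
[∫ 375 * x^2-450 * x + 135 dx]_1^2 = 335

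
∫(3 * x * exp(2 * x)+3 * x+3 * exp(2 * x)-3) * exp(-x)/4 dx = 3*x*sinh(x)/2 + C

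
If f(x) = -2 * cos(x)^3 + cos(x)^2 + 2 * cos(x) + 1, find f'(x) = 2*(-3*sin(x)^2 - cos(x) + 2)*sin(x)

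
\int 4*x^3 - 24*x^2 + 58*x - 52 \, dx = x^4 - 8*x^3 + 29*x^2 - 52*x + C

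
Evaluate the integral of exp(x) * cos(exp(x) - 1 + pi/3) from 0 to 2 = -sqrt(3)/2 + sin(-1 + pi/3 + exp(2))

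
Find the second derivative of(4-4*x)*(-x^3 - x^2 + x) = 48*x^2 - 16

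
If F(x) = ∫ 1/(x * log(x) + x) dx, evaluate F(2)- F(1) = log(log(2) + 1)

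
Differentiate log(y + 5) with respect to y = 1/(y + 5)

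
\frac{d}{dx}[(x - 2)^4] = 4*x^3 - 24*x^2 + 48*x - 32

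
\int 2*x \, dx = x^2 + C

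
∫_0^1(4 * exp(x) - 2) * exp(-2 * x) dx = -1 + (-2 + exp(-1))^2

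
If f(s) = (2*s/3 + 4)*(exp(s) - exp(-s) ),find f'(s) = (2*s*exp(2*s) + 2*s + 14*exp(2*s) + 10)*exp(-s)/3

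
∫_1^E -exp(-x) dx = -exp(-1) + exp(-E)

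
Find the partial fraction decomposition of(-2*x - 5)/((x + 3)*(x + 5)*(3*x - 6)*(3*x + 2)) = 33/(728*(3*x + 2)) - 5/(546*(x + 5)) + 1/(210*(x + 3)) - 3/(280*(x - 2))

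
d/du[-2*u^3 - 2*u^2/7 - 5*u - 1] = -6*u^2 - 4*u/7 - 5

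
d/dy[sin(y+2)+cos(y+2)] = -sin(y + 2) + cos(y + 2)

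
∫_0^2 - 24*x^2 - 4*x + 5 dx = -62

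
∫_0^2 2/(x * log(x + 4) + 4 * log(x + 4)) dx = -2*log(log(4)) + 2*log(log(6))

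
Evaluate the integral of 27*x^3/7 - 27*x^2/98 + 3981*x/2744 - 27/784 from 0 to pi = -9*pi^2/16 - 3/7 + 3*pi/112 + 3*(-3*pi^2 - 2 + pi/7)^2/28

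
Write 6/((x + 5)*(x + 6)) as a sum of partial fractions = -6/(x + 6) + 6/(x + 5)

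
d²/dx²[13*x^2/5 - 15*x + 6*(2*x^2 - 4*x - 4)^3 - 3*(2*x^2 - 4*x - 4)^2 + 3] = 1440*x^4 - 5760*x^3 + 3312*x^2 + 4896*x - 5734/5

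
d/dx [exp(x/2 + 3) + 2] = exp(x/2 + 3)/2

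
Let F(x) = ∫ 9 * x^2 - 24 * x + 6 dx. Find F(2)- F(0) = -12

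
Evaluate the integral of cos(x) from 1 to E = -sin(1) + sin(E)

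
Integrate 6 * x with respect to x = 3*x^2 + C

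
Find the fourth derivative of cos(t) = cos(t)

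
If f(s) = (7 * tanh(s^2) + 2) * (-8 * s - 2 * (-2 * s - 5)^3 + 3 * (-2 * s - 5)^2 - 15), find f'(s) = 224*s^4/cosh(s^2)^2 + 1848*s^3/cosh(s^2)^2 + 336*s^2*tanh(s^2) + 96*s^2 + 4928*s^2/cosh(s^2)^2 + 1848*s*tanh(s^2) + 528*s + 4340*s/cosh(s^2)^2 + 2464*tanh(s^2) + 704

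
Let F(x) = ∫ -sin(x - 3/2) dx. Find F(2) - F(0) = -cos(3/2) + cos(1/2)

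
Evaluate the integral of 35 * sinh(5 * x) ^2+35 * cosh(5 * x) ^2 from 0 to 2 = 7*sinh(20)/2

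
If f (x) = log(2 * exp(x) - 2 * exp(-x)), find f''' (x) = (8*exp(4*x) + 8*exp(2*x))/(exp(6*x) - 3*exp(4*x) + 3*exp(2*x) - 1)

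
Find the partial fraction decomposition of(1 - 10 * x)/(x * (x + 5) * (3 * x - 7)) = -201/(154*(3*x - 7)) + 51/(110*(x + 5)) - 1/(35*x)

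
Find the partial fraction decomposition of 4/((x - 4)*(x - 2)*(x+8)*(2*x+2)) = -1/(420*(x + 8)) + 2/(105*(x + 1)) - 1/(30*(x - 2)) + 1/(60*(x - 4))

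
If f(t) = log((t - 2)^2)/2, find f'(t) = 1/(t - 2)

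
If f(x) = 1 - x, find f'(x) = -1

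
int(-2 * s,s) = -s^2 + C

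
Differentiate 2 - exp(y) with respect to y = -exp(y)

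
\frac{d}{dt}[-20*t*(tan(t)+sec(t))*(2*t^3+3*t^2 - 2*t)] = 20*t*(-4*t^3*sin(t) - 4*t^3 - 6*t^2*sin(t) - 8*t^2*sin(2*t) - 16*t^2*cos(t) - 6*t^2 + 4*t*sin(t) - 9*t*sin(2*t) - 18*t*cos(t) + 4*t + 4*sin(2*t) + 8*cos(t))/(cos(2*t) + 1)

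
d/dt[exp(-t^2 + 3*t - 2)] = (3 - 2*t)*exp(-t^2 + 3*t - 2)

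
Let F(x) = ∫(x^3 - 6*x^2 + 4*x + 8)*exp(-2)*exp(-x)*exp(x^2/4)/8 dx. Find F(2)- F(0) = -3*exp(-3) + 2*exp(-2)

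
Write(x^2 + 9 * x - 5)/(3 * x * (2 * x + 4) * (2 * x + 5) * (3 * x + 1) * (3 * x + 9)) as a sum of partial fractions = 71/(1040*(3*x + 1)) + 34/(117*(2*x + 5)) - 23/(432*(x + 3)) - 19/(180*(x + 2)) - 1/(108*x)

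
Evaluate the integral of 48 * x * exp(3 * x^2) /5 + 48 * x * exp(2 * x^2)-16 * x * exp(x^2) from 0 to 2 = -8*exp(4) - 28/5 + 12*exp(8) + 8*exp(12)/5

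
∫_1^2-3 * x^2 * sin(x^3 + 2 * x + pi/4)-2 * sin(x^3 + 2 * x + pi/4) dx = -cos(pi/4 + 3) + cos(pi/4 + 12)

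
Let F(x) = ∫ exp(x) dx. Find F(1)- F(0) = -1 + E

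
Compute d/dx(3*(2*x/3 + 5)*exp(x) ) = 2*x*exp(x) + 17*exp(x)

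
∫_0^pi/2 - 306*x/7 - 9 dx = -153*pi^2/28 - 9*pi/2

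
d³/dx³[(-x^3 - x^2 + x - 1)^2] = 120*x^3 + 120*x^2 - 24*x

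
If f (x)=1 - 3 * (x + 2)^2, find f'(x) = -6*x - 12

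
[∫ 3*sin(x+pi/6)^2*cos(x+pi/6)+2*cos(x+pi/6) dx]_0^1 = -9/8 + sin(pi/6 + 1)^3 + 2*sin(pi/6 + 1)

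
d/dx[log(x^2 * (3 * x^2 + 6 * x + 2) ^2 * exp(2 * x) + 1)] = (18*x^6*exp(2*x) + 126*x^5*exp(2*x) + 276*x^4*exp(2*x) + 240*x^3*exp(2*x) + 80*x^2*exp(2*x) + 8*x*exp(2*x))/(9*x^6*exp(2*x) + 36*x^5*exp(2*x) + 48*x^4*exp(2*x) + 24*x^3*exp(2*x) + 4*x^2*exp(2*x) + 1)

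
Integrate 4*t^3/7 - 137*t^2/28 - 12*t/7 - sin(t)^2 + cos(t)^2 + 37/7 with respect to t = t^4/7 - 137*t^3/84 - 6*t^2/7 + 37*t/7 + sin(2*t)/2 + C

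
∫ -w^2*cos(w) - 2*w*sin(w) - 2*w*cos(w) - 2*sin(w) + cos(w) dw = (2 - (w + 1)^2)*sin(w) + C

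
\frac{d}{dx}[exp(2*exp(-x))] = -2*exp(-x + 2*exp(-x))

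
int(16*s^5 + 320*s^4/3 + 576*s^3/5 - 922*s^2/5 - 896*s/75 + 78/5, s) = 8*s^6/3 + 64*s^5/3 + 144*s^4/5 - 922*s^3/15 - 448*s^2/75 + 78*s/5 + C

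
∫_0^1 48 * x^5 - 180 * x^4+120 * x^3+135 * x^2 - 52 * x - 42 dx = -21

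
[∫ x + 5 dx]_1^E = -27/2 + E + 2*(E/2 + 2)^2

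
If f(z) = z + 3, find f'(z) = 1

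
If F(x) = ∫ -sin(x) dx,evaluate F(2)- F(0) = -1 + cos(2)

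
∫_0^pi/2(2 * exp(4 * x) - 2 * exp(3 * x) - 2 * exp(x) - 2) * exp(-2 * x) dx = -1 + (-1 - exp(-pi/2) + exp(pi/2))^2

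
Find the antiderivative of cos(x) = sin(x) + C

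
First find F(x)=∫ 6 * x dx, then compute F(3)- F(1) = 24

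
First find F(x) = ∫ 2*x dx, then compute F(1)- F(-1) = 0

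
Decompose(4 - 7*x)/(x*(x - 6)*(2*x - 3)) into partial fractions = 26/(27*(2*x - 3)) - 19/(27*(x - 6)) + 2/(9*x)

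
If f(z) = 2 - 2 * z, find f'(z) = -2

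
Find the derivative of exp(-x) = -exp(-x)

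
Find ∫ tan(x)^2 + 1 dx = tan(x) + C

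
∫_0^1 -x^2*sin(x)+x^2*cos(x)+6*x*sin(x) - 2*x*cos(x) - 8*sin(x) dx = -4 + cos(1) + sin(1)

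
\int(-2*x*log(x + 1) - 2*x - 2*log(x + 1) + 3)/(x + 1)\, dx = (3 - 2*x)*log(x + 1) + C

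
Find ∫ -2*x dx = -x^2 + C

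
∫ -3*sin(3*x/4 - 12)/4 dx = cos(3*x/4 - 12) + C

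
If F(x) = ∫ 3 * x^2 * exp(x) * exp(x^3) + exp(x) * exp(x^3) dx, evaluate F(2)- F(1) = -exp(2) + exp(10)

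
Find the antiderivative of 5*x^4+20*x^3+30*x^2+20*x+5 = x^5 + 5*x^4 + 10*x^3 + 10*x^2 + 5*x + C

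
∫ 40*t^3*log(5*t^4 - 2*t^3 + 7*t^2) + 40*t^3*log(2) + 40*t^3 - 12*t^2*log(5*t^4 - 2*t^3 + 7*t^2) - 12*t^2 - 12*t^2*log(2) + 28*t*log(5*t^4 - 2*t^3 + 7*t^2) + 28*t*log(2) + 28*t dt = 2*t^2*(5*t^2 - 2*t + 7)*log(2*t^2*(5*t^2 - 2*t + 7)) + C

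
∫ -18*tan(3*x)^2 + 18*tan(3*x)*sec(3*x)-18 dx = -6*tan(3*x) + 6*sec(3*x) + C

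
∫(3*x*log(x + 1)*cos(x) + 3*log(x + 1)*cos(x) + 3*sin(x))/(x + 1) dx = 3*log(x + 1)*sin(x) + C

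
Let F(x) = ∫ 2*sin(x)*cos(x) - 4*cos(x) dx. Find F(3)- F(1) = -(2 - sin(1))^2 + (2 - sin(3))^2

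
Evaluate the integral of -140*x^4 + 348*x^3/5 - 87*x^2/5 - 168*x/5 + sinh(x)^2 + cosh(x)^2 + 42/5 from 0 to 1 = -124/5 + sinh(2)/2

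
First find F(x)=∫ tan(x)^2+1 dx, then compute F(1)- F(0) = tan(1)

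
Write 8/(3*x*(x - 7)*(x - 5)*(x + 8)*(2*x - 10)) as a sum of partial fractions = 1/(15210*(x + 8)) - 29/(12675*(x - 5)) - 2/(195*(x - 5)^2) + 1/(315*(x - 7)) - 1/(1050*x)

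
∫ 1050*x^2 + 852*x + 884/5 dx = 350*x^3 + 426*x^2 + 884*x/5 + C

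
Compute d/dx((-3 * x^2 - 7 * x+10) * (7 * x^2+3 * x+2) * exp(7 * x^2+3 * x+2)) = -294*x^5*exp(7*x^2 + 3*x + 2) - 875*x^4*exp(7*x^2 + 3*x + 2) + 344*x^3*exp(7*x^2 + 3*x + 2) + 179*x^2*exp(7*x^2 + 3*x + 2) + 414*x*exp(7*x^2 + 3*x + 2) + 76*exp(7*x^2 + 3*x + 2)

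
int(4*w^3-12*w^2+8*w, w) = w^4 - 4*w^3 + 4*w^2 + C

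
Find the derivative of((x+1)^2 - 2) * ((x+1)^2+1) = 4*x^3 + 12*x^2 + 10*x + 2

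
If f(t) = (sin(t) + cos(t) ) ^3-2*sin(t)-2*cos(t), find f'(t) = sqrt(2)*(3*sin(3*t + pi/4) - cos(t + pi/4))/2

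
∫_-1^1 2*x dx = 0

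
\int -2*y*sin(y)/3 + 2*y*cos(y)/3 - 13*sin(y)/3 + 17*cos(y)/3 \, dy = sqrt(2)*(2*y + 15)*sin(y + pi/4)/3 + C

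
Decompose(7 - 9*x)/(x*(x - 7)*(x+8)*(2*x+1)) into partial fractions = 92/(225*(2*x + 1)) - 79/(1800*(x + 8)) - 8/(225*(x - 7)) - 1/(8*x)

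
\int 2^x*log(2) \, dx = 2^x + C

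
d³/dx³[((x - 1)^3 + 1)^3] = 504*x^6 - 3024*x^5 + 7560*x^4 - 9720*x^3 + 6480*x^2 - 1944*x + 162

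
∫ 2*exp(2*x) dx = exp(2*x) + C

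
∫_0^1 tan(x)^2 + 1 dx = tan(1)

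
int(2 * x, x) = x^2 + C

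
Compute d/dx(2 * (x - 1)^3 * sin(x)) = 2*(x - 1)^2*(x*cos(x) + 3*sin(x) - cos(x))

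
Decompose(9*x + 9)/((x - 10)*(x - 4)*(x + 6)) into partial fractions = -9/(32*(x + 6)) - 3/(4*(x - 4)) + 33/(32*(x - 10))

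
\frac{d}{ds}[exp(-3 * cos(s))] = 3*exp(-3*cos(s))*sin(s)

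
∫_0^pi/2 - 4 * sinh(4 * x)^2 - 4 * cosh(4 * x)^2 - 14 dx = -sinh(4*pi)/2 - 7*pi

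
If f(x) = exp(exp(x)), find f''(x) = exp(x + exp(x)) + exp(2*x + exp(x))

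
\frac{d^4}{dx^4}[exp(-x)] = exp(-x)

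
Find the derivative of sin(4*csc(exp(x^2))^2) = -16*x*exp(x^2)*cos(4*csc(exp(x^2))^2)*cot(exp(x^2))*csc(exp(x^2))^2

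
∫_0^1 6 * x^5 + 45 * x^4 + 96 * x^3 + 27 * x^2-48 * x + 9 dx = 28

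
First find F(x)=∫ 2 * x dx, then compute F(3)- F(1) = 8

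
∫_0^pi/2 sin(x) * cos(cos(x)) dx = sin(1)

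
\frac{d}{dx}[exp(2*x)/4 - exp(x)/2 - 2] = exp(2*x)/2 - exp(x)/2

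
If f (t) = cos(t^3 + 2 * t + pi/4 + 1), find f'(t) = -3*t^2*sin(t^3 + 2*t + pi/4 + 1) - 2*sin(t^3 + 2*t + pi/4 + 1)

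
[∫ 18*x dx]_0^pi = 9*pi^2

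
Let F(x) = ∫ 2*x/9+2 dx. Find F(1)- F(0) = 19/9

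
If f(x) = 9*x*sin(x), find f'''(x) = -9*x*cos(x) - 27*sin(x)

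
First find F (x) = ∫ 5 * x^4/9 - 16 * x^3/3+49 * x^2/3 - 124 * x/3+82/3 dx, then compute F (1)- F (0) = 98/9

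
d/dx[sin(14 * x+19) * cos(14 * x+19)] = 14*cos(28*x + 38)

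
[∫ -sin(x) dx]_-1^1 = 0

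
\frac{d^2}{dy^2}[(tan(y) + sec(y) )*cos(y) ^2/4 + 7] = -(sin(y) + 1/4)*cos(y)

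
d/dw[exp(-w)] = -exp(-w)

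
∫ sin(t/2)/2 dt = -cos(t/2) + C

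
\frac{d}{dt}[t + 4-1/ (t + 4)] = (t^2 + 8*t + 17)/(t^2 + 8*t + 16)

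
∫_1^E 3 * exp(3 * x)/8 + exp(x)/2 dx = -exp(3)/8 - E/2 + exp(E)/2 + exp(3*E)/8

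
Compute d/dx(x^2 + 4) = 2*x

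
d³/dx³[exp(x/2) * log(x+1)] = (x^3*exp(x/2)*log(x + 1) + 3*x^2*exp(x/2)*log(x + 1) + 6*x^2*exp(x/2) + 3*x*exp(x/2)*log(x + 1) + exp(x/2)*log(x + 1) + 10*exp(x/2))/(8*x^3 + 24*x^2 + 24*x + 8)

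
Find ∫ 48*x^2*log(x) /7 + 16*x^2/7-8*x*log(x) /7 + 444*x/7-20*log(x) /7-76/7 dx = (x*log(x) + 14)*(36*x + (4*x - 5)^2 - 45)/7 + C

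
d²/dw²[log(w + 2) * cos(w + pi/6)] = -(w^2*log(w + 2)*cos(w + pi/6) + 4*w*log(w + 2)*cos(w + pi/6) + 2*w*sin(w + pi/6) + 4*log(w + 2)*cos(w + pi/6) + 4*sin(w + pi/6) + cos(w + pi/6))/(w^2 + 4*w + 4)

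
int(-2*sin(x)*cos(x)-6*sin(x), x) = (cos(x) + 3)^2 + C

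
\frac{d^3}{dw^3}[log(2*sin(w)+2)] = cos(w)/(sin(w) + 1)^2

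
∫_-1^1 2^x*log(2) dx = 3/2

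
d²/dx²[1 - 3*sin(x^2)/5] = 12*x^2*sin(x^2)/5 - 6*cos(x^2)/5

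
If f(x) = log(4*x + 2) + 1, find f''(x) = -4/(4*x^2 + 4*x + 1)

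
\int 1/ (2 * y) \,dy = log(2*y)/2 + C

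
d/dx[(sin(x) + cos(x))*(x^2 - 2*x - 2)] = sqrt(2)*x^2*cos(x + pi/4) + 4*x*sin(x) - 4*cos(x)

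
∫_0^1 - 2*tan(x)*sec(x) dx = 2 - 2*sec(1)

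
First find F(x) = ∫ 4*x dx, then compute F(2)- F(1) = 6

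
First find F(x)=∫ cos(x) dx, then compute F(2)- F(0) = sin(2)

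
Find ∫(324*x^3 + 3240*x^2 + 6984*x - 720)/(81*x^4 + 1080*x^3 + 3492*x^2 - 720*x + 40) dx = log((9*x^2/2 + 30*x - 3)^2 + 1) + C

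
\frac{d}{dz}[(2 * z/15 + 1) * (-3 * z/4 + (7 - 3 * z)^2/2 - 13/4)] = 9*z^2/5 + 16*z/5 - 227/12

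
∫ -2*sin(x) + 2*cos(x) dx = 2*sqrt(2)*sin(x + pi/4) + C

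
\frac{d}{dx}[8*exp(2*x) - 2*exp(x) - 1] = 16*exp(2*x) - 2*exp(x)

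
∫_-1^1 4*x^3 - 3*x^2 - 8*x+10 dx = 18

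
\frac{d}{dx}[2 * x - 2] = 2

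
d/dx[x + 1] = 1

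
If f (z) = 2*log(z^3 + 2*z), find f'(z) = (6*z^2 + 4)/(z^3 + 2*z)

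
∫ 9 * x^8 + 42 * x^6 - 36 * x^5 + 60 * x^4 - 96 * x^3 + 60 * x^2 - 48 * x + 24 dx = x^9 + 6*x^7 - 6*x^6 + 12*x^5 - 24*x^4 + 20*x^3 - 24*x^2 + 24*x + C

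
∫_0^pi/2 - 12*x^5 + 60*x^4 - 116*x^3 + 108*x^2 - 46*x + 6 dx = -pi + 2*(-pi^2/4 - 1 + pi)^3 + (-pi^2/4 - 1 + pi)^2 + 1 + pi^2/4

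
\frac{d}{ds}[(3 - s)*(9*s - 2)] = 29 - 18*s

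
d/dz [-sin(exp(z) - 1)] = -exp(z)*cos(exp(z) - 1)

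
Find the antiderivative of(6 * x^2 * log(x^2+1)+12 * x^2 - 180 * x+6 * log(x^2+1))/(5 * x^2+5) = 6*(x - 15)*log(x^2 + 1)/5 + C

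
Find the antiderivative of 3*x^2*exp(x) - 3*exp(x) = 3*(x - 1)^2*exp(x) + C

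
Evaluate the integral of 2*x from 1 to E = -1 + exp(2)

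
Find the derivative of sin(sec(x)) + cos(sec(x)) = sqrt(2)*sin(x)*cos(pi/4 + 1/cos(x))/cos(x)^2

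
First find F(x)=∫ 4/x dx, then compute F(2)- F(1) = 4*log(2)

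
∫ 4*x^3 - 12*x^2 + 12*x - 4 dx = x^4 - 4*x^3 + 6*x^2 - 4*x + C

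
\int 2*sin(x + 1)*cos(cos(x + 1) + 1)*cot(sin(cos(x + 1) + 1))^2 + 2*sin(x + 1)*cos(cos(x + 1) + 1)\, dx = 2*cot(sin(cos(x + 1) + 1)) + C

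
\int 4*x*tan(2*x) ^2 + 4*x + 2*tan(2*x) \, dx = 2*x*tan(2*x) + C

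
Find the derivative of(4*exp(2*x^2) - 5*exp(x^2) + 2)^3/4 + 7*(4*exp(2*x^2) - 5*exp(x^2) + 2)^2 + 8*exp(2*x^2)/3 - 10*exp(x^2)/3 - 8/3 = 192*x*exp(6*x^2) - 600*x*exp(5*x^2) + 1688*x*exp(4*x^2) - 4455*x*exp(3*x^2)/2 + 4070*x*exp(2*x^2)/3 - 950*x*exp(x^2)/3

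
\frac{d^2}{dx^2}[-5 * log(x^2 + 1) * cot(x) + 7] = 10*(-x^4*log(x^2 + 1)*cos(x)/sin(x)^3 + 2*x^3/sin(x)^2 - 2*x^2*log(x^2 + 1)*cos(x)/sin(x)^3 + x^2/tan(x) + 2*x/sin(x)^2 - log(x^2 + 1)*cos(x)/sin(x)^3 - 1/tan(x))/(x^4 + 2*x^2 + 1)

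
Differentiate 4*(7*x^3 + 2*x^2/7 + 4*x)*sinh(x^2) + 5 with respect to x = 56*x^4*cosh(x^2) + 16*x^3*cosh(x^2)/7 + 84*x^2*sinh(x^2) + 32*x^2*cosh(x^2) + 16*x*sinh(x^2)/7 + 16*sinh(x^2)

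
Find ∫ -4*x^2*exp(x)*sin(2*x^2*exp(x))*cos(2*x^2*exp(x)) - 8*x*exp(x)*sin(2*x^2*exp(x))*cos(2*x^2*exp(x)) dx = cos(2*x^2*exp(x))^2 + C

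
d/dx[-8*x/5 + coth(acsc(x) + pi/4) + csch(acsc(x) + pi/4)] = (-8*x^2 + 5*sqrt(1 - 1/x^2)*cosh(acsc(x) + pi/4)/sinh(acsc(x) + pi/4)^2 + 5*sqrt(1 - 1/x^2)/sinh(acsc(x) + pi/4)^2 + 8)/(5*(x^2 - 1))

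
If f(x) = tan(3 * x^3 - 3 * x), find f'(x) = 9*x^2*tan(3*x^3 - 3*x)^2 + 9*x^2 - 3*tan(3*x^3 - 3*x)^2 - 3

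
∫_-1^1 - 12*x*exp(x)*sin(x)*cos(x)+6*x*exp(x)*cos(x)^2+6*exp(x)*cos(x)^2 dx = 6*(exp(-1) + E)*cos(1)^2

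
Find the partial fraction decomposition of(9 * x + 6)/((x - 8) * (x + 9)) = 75/(17*(x + 9)) + 78/(17*(x - 8))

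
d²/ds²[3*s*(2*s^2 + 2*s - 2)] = 36*s + 12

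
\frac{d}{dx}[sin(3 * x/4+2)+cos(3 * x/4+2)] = 3*sqrt(2)*cos(3*x/4 + pi/4 + 2)/4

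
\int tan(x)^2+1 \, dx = tan(x) + C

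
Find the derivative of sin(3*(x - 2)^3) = 9*(x - 2)^2*cos(3*x^3 - 18*x^2 + 36*x - 24)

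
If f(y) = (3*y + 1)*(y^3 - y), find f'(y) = 12*y^3 + 3*y^2 - 6*y - 1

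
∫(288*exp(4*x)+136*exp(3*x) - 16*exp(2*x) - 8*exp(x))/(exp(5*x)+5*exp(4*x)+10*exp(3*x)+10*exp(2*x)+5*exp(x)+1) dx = (83*exp(4*x) + 44*exp(3*x) - 2*exp(2*x) + 4*exp(x) + 3)/(exp(4*x) + 4*exp(3*x) + 6*exp(2*x) + 4*exp(x) + 1) + C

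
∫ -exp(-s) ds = exp(-s) + C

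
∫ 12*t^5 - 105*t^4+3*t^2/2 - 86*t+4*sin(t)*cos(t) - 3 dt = 2*t^6 - 21*t^5 + t^3/2 - 43*t^2 - 3*t - cos(2*t) + C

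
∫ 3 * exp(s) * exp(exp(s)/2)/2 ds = 3*exp(exp(s)/2) + C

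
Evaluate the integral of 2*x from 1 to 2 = 3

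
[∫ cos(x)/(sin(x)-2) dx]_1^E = -log(2 - sin(1)) + log(2 - sin(E))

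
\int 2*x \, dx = x^2 + C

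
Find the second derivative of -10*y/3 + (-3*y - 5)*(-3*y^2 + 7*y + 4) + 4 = 54*y - 12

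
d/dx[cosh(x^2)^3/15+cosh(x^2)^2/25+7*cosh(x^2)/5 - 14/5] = 2*x*(5*sinh(x^2)^2 + 2*cosh(x^2) + 40)*sinh(x^2)/25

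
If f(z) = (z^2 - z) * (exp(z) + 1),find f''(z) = z^2*exp(z) + 3*z*exp(z) + 2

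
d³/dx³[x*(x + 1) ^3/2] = 12*x + 9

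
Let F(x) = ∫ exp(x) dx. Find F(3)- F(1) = -E + exp(3)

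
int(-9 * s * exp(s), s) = 9*(1 - s)*exp(s) + C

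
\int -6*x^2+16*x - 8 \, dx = -2*x^3 + 8*x^2 - 8*x + C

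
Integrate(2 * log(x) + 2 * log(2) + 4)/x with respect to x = (log(2*x) + 2)^2 + C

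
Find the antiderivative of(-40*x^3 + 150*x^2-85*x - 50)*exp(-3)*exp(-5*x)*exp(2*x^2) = 5*(-2*x^2 + 5*x + exp(-2*x^2 + 5*x + 3) + 3)*exp(2*x^2 - 5*x - 3) + C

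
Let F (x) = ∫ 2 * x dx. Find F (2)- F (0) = 4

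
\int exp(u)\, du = exp(u) + C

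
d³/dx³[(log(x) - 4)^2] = (4*log(x) - 22)/x^3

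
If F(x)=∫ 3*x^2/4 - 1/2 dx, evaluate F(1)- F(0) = -1/4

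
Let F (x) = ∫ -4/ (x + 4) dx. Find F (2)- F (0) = -4*log(6) + 8*log(2)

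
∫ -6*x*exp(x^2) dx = -3*exp(x^2) + C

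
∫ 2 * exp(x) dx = 2*exp(x) + C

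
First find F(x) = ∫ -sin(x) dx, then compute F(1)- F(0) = -1 + cos(1)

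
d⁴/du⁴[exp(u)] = exp(u)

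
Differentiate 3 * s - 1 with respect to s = 3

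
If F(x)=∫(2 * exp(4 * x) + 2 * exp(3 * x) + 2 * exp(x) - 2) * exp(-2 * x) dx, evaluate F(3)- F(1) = -(-exp(-1) + 1 + E)^2 + (-exp(-3) + 1 + exp(3))^2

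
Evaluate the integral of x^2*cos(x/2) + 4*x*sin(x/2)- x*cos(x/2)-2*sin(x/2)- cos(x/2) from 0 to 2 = 2*sin(1)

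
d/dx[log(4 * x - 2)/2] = 1/(2*x - 1)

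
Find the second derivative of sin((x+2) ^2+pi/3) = -4*x^2*sin(x^2 + 4*x + pi/3 + 4) - 16*x*sin(x^2 + 4*x + pi/3 + 4) - 16*sin(x^2 + 4*x + pi/3 + 4) + 2*cos(x^2 + 4*x + pi/3 + 4)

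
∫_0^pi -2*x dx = -pi^2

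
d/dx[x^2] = 2*x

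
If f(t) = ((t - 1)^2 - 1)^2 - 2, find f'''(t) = 24*t - 24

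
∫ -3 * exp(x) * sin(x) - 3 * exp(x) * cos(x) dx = -3*exp(x)*sin(x) + C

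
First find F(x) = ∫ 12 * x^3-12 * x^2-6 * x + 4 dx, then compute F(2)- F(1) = 12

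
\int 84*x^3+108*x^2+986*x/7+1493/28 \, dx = 21*x^4 + 36*x^3 + 493*x^2/7 + 1493*x/28 + C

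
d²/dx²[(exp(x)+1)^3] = 9*exp(3*x) + 12*exp(2*x) + 3*exp(x)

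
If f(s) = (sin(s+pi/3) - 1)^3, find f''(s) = -3*sin(s + pi/3)^3 + 6*sin(s + pi/3)^2 + 6*sin(s + pi/3)*cos(s + pi/3)^2 - 3*sin(s + pi/3) - 6*cos(s + pi/3)^2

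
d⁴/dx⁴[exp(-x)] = exp(-x)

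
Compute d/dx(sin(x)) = cos(x)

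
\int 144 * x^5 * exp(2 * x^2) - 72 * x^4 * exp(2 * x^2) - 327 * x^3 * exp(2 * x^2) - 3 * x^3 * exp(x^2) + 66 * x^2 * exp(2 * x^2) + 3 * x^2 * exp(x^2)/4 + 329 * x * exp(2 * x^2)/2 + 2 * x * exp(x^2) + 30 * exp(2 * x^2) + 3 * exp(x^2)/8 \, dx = ((-24*x^2 + 6*x + 40)*exp(x^2) + 1)*(-12*x^2 + 3*x + 20)*exp(x^2)/8 + C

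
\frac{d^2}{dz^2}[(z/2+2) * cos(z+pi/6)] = -z*cos(z + pi/6)/2 - sin(z + pi/6) - 2*cos(z + pi/6)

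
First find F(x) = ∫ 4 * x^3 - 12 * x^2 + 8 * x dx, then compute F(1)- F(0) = 1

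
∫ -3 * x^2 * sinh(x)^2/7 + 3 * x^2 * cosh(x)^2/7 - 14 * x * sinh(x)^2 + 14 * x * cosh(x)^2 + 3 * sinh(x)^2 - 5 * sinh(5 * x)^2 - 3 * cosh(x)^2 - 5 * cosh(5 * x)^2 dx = x^3/7 + 7*x^2 - 3*x - sinh(10*x)/2 + C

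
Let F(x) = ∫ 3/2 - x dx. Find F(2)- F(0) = 1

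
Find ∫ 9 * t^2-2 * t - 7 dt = 3*t^3 - t^2 - 7*t + C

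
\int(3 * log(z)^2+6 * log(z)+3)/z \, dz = (log(z) + 1)^3 + C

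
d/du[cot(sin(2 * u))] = -2*cos(2*u)/sin(sin(2*u))^2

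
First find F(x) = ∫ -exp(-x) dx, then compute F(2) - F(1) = -exp(-1) + exp(-2)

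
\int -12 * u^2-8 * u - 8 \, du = -4*u^3 - 4*u^2 - 8*u + C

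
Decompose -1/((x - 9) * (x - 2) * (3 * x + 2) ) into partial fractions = -9/(232*(3*x + 2)) + 1/(56*(x - 2)) - 1/(203*(x - 9))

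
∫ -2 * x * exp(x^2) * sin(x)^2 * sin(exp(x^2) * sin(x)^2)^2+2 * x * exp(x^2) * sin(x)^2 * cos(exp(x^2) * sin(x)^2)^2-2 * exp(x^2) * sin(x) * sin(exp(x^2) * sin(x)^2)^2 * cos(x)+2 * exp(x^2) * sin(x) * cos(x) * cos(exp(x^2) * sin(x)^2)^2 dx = -sin((cos(2*x) - 1)*exp(x^2))/2 + C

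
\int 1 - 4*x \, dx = -2*x^2 + x + C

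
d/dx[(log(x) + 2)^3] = (3*log(x)^2 + 12*log(x) + 12)/x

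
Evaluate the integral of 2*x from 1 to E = -1 + exp(2)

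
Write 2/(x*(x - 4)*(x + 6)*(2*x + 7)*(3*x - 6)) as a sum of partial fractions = -32/(17325*(2*x + 7)) + 1/(3600*(x + 6)) - 1/(528*(x - 2)) + 1/(1800*(x - 4)) + 1/(504*x)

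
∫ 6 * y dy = 3*y^2 + C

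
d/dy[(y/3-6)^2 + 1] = 2*y/9 - 4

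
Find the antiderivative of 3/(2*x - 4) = 3*log(x - 2)/2 + C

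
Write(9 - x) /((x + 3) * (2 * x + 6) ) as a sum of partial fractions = -1/(2*(x + 3)) + 6/(x + 3)^2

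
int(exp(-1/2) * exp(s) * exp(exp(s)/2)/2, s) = exp(exp(s)/2 - 1/2) + C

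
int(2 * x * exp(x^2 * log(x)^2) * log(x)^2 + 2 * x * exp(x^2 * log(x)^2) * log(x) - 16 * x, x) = -8*x^2 + exp(x^2*log(x)^2) + C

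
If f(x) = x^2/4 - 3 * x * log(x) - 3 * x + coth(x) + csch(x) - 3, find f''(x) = (x + 2*x/sinh(x) + 4*x*cosh(x)/sinh(x)^3 + 4*x/sinh(x)^3 - 6)/(2*x)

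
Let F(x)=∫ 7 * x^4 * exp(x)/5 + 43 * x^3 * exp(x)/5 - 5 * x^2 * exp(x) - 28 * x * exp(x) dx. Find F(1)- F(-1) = -48*E/5 + 78*exp(-1)/5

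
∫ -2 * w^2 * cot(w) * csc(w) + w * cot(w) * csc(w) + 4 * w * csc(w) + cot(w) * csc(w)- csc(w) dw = (2*w^2 - w - 1)*csc(w) + C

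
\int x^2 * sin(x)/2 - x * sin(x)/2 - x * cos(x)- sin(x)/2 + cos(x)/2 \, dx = (-x^2 + x + 1)*cos(x)/2 + C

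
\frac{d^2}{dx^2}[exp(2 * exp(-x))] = (2*exp(x + 2*exp(-x)) + 4*exp(2*exp(-x)))*exp(-2*x)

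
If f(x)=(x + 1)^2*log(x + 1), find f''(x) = 2*log(x + 1) + 3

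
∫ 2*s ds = s^2 + C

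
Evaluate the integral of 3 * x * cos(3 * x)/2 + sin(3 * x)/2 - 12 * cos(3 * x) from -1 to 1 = -8*sin(3)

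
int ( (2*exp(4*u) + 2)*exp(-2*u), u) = 2*sinh(2*u) + C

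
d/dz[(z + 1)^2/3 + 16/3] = 2*z/3 + 2/3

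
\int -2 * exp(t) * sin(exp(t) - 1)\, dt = 2*cos(exp(t) - 1) + C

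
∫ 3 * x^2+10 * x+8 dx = x^3 + 5*x^2 + 8*x + C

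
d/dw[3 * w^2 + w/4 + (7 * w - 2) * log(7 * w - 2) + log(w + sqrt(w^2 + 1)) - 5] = (24*w^3 + 24*w^2*sqrt(w^2 + 1) + 28*w^2*log(7*w - 2) + 29*w^2 + 28*w*sqrt(w^2 + 1)*log(7*w - 2) + 29*w*sqrt(w^2 + 1) + 28*w + 4*sqrt(w^2 + 1) + 28*log(7*w - 2) + 29)/(4*w^2 + 4*w*sqrt(w^2 + 1) + 4)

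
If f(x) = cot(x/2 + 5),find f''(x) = cos(x/2 + 5)/(2*sin(x/2 + 5)^3)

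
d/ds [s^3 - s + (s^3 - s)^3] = 9*s^8 - 21*s^6 + 15*s^4 - 1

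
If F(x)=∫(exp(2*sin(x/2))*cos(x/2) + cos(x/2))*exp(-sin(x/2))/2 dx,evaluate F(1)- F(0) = -exp(-sin(1/2)) + exp(sin(1/2))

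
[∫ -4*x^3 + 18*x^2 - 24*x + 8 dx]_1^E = -E*(-2 + E)^3 - 1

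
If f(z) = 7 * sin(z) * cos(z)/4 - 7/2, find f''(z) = -7*sin(2*z)/2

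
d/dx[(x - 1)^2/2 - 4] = x - 1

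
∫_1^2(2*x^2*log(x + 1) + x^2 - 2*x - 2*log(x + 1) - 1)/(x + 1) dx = -log(3) + 2*log(2)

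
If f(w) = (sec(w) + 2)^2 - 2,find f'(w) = 2*(2 + 1/cos(w))*sin(w)/cos(w)^2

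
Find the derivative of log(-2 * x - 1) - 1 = 2/(2*x + 1)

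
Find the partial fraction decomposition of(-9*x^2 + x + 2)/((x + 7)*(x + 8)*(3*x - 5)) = -96/(377*(3*x - 5)) - 582/(29*(x + 8)) + 223/(13*(x + 7))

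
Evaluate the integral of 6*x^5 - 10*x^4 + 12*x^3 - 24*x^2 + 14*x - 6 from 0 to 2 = 0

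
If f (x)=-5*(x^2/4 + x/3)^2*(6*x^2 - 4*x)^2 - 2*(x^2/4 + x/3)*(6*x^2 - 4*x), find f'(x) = -90*x^7 - 105*x^6 + 90*x^5 + 200*x^4/3 - 428*x^3/9 - 6*x^2 + 16*x/3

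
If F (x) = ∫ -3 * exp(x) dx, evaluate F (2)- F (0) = 3 - 3*exp(2)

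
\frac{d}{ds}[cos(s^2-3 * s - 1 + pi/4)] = (3 - 2*s)*sin(s^2 - 3*s - 1 + pi/4)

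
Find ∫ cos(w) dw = sin(w) + C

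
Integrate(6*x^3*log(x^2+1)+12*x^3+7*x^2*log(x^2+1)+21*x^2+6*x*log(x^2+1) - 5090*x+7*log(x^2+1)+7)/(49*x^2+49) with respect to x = (log(x^2 + 1) + 1)*(175*x + 3*(x - 28)^2 - 4900)/49 + C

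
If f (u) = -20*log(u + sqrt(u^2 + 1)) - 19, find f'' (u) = (40*u^3 + 40*u^2*sqrt(u^2 + 1) + 20*u)/(2*u^5 + 2*u^4*sqrt(u^2 + 1) + 4*u^3 + 3*u^2*sqrt(u^2 + 1) + 2*u + sqrt(u^2 + 1))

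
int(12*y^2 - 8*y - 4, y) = 4*y^3 - 4*y^2 - 4*y + C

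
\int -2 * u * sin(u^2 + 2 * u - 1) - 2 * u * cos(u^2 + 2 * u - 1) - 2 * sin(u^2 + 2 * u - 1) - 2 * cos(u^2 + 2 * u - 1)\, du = -sin(u^2 + 2*u - 1) + cos(u^2 + 2*u - 1) + C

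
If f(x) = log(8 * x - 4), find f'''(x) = 16/(8*x^3 - 12*x^2 + 6*x - 1)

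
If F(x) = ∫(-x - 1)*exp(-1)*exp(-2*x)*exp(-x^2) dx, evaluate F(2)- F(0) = -exp(-1)/2 + exp(-9)/2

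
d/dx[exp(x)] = exp(x)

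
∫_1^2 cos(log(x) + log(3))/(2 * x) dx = -sin(log(3))/2 + sin(log(6))/2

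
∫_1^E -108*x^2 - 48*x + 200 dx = 4*(5 - 3*E)*(-5 + 7*E + 3*exp(2)) - 40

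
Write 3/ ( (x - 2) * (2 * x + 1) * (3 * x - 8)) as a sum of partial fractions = 27/(38*(3*x - 8)) + 12/(95*(2*x + 1)) - 3/(10*(x - 2))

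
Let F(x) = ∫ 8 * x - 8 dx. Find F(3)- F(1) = 16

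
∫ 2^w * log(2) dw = 2^w + C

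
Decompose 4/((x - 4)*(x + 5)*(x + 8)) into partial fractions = 1/(9*(x + 8)) - 4/(27*(x + 5)) + 1/(27*(x - 4))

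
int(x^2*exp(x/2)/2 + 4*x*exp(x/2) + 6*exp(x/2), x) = (x + 2)^2*exp(x/2) + C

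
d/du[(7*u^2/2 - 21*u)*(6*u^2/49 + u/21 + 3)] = 12*u^3/7 - 101*u^2/14 + 19*u - 63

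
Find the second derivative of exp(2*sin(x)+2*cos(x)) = 2*(-2*sin(2*x) - sqrt(2)*sin(x + pi/4) + 2)*exp(2*sin(x))*exp(2*cos(x))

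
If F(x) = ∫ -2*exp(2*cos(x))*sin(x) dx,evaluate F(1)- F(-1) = 0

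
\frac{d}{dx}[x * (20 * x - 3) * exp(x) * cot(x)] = (20*x^2/tan(x) - 20*x^2/sin(x)^2 + 37*x/tan(x) + 3*x/sin(x)^2 - 3/tan(x))*exp(x)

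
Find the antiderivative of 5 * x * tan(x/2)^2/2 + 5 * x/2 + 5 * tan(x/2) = 5*x*tan(x/2) + C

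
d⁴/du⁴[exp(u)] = exp(u)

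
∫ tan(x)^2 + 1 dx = tan(x) + C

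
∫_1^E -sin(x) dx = cos(E) - cos(1)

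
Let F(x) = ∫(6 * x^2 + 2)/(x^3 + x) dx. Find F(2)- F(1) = -2*log(2) + 2*log(10)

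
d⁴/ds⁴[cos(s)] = cos(s)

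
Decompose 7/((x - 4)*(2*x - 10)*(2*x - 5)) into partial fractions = 14/(15*(2*x - 5)) - 7/(6*(x - 4)) + 7/(10*(x - 5))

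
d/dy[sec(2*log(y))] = 2*tan(2*log(y))*sec(2*log(y))/y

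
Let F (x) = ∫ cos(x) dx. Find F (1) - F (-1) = 2*sin(1)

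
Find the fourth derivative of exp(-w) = exp(-w)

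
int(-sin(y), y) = cos(y) + C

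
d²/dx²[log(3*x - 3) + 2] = -1/(x^2 - 2*x + 1)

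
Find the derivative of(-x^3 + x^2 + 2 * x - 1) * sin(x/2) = -x^3*cos(x/2)/2 - 3*x^2*sin(x/2) + x^2*cos(x/2)/2 + 2*x*sin(x/2) + x*cos(x/2) + 2*sin(x/2) - cos(x/2)/2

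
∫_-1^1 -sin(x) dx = 0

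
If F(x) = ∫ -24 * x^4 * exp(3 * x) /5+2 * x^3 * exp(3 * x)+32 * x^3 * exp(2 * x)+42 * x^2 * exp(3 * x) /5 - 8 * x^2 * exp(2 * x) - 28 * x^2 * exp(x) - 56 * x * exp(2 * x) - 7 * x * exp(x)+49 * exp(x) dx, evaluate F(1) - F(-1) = 3*E*(-4*E + 2*exp(2)/5 + 7) + 11*(2*exp(-2)/5 + 4*exp(-1) + 7)*exp(-1)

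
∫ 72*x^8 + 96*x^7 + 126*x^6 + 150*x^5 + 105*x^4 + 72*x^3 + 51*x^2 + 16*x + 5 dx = 8*x^9 + 12*x^8 + 18*x^7 + 25*x^6 + 21*x^5 + 18*x^4 + 17*x^3 + 8*x^2 + 5*x + C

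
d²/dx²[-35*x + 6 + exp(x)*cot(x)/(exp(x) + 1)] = (2*exp(2*x)/tan(x) + 2*exp(2*x)/tan(x)^3 - 2*exp(x) + 3*exp(x)/tan(x) - 2*exp(x)/tan(x)^2 + 4*exp(x)/tan(x)^3 - 2 + 3/tan(x) - 2/tan(x)^2 + 2/tan(x)^3)*exp(x)/(exp(3*x) + 3*exp(2*x) + 3*exp(x) + 1)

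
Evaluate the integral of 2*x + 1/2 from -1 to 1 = 1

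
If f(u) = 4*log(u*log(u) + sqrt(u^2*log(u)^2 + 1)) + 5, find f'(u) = (4*u*log(u)^2 + 4*u*log(u) + 4*sqrt(u^2*log(u)^2 + 1)*log(u) + 4*sqrt(u^2*log(u)^2 + 1))/(u^2*log(u)^2 + u*sqrt(u^2*log(u)^2 + 1)*log(u) + 1)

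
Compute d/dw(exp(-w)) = -exp(-w)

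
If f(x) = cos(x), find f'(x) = -sin(x)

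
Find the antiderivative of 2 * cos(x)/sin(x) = 2*log(2*sin(x)) + C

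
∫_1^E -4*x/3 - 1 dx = E*(-2*E - 3)/3 + 5/3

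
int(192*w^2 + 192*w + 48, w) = 64*w^3 + 96*w^2 + 48*w + C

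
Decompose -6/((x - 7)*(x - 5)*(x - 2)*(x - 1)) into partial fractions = 1/(4*(x - 1)) - 2/(5*(x - 2)) + 1/(4*(x - 5)) - 1/(10*(x - 7))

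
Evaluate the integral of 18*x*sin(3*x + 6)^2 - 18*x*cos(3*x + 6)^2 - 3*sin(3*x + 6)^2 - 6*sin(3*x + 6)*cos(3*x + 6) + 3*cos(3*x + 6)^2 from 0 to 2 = -sin(12)/2 - 11*sin(24)/2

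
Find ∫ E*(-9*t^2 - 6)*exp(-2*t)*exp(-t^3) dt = 3*exp(-t^3 - 2*t + 1) + C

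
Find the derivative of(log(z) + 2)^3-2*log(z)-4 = (3*log(z)^2 + 12*log(z) + 10)/z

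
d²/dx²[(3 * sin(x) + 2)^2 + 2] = -12*sin(x) + 18*cos(2*x)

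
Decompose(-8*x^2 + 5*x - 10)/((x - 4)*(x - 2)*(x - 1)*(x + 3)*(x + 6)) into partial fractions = -41/(210*(x + 6)) + 97/(420*(x + 3)) - 13/(84*(x - 1)) + 2/(5*(x - 2)) - 59/(210*(x - 4))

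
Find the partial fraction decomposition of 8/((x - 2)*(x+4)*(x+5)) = 8/(7*(x + 5)) - 4/(3*(x + 4)) + 4/(21*(x - 2))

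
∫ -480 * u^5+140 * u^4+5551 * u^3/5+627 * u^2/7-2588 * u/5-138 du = -80*u^6 + 28*u^5 + 5551*u^4/20 + 209*u^3/7 - 1294*u^2/5 - 138*u + C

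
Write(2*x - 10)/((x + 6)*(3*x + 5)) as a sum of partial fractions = -40/(13*(3*x + 5)) + 22/(13*(x + 6))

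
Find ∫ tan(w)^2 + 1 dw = tan(w) + C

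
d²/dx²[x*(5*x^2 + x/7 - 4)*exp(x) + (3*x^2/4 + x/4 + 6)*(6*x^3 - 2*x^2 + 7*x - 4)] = 5*x^3*exp(x) + 90*x^3 + 211*x^2*exp(x)/7 + 186*x*exp(x)/7 + 489*x/2 - 54*exp(x)/7 - 53/2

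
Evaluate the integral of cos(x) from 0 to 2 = sin(2)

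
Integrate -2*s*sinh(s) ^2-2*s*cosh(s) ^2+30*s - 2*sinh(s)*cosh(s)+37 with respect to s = s*(15*s - sinh(2*s) + 37) + C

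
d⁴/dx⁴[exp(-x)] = exp(-x)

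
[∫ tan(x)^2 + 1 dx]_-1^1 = 2*tan(1)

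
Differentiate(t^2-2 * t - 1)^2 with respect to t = 4*t^3 - 12*t^2 + 4*t + 4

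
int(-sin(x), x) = cos(x) + C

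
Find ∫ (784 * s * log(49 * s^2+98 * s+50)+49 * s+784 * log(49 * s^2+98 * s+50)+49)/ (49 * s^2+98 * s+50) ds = (8*log(49*(s + 1)^2 + 1) + 1)*log(49*(s + 1)^2 + 1)/2 + C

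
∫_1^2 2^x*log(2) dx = 2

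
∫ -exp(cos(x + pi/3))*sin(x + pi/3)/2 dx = exp(cos(x + pi/3))/2 + C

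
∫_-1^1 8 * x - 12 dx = -24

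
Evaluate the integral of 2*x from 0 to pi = pi^2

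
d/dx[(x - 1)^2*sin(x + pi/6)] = x^2*cos(x + pi/6) + 2*x*sin(x + pi/6) - 2*x*cos(x + pi/6) - 2*sin(x + pi/6) + cos(x + pi/6)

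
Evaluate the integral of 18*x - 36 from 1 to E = -9 + (6 - 3*E)^2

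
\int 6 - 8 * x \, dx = -4*x^2 + 6*x + C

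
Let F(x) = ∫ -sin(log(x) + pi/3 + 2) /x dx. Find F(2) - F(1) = cos(log(2) + pi/3 + 2) - cos(pi/3 + 2)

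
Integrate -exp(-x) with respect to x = exp(-x) + C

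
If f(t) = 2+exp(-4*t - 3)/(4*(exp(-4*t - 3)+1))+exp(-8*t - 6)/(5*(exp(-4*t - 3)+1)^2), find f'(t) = (-13*exp(4*t + 3) - 5*exp(8*t + 6))/(5*exp(9)*exp(12*t) + 15*exp(6)*exp(8*t) + 15*exp(3)*exp(4*t) + 5)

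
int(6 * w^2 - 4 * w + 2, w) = 2*w^3 - 2*w^2 + 2*w + C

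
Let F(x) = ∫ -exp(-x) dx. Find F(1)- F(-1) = -E + exp(-1)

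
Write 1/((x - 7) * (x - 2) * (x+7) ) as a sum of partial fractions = 1/(126*(x + 7)) - 1/(45*(x - 2)) + 1/(70*(x - 7))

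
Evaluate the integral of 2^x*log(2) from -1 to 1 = 3/2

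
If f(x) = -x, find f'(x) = -1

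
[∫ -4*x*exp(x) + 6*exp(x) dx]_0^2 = -10 + 2*exp(2)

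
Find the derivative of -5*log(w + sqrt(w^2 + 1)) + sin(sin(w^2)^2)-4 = (4*w^3*sin(w^2)*cos(w^2)*cos(sin(w^2)^2) + 4*w^2*sqrt(w^2 + 1)*sin(w^2)*cos(w^2)*cos(sin(w^2)^2) + 4*w*sin(w^2)*cos(w^2)*cos(sin(w^2)^2) - 5*w - 5*sqrt(w^2 + 1))/(w^2 + w*sqrt(w^2 + 1) + 1)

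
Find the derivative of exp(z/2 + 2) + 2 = exp(z/2 + 2)/2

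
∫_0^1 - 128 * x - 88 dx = -152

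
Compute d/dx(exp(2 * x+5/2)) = 2*exp(2*x + 5/2)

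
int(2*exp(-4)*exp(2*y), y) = exp(2*y - 4) + C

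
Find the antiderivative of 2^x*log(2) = 2^x + C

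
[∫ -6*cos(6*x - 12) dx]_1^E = -sin(6) + sin(12 - 6*E)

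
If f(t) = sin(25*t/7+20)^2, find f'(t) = 25*sin(50*t/7 + 40)/7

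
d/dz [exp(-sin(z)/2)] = -exp(-sin(z)/2)*cos(z)/2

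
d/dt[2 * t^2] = 4*t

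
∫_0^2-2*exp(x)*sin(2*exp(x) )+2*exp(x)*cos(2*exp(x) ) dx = sqrt(2)*(-sin(pi/4 + 2) + cos(-2*exp(2) + pi/4))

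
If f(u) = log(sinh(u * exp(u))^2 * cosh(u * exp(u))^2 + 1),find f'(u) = (u + 1)*exp(u)*sinh(4*u*exp(u))/(2*(cosh(4*u*exp(u))/8 + 7/8))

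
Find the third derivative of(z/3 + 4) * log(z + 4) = (12 - z)/(3*z^3 + 36*z^2 + 144*z + 192)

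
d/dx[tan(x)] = cos(x)^(-2)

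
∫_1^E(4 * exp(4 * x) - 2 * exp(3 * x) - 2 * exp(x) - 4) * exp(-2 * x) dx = -2*exp(E) - 2*(E - exp(-1))^2 - 2*exp(-1) + 2*exp(-E) + 2*E + 2*(-exp(-E) + exp(E))^2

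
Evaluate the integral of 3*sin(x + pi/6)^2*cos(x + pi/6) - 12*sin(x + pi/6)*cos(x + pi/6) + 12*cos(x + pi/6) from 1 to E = (-2 + sin(pi/6 + E))^3 - (-2 + sin(pi/6 + 1))^3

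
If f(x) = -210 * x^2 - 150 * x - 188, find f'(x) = -420*x - 150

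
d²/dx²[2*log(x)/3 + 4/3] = -2/(3*x^2)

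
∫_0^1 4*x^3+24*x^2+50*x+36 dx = 70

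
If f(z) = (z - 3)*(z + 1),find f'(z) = 2*z - 2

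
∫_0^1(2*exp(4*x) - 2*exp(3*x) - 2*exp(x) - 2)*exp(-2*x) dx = -1 + (-1 - exp(-1) + E)^2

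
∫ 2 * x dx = x^2 + C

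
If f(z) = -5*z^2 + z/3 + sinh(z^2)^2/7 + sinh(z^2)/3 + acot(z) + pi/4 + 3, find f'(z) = (6*z^3*sinh(2*z^2) + 14*z^3*cosh(z^2) - 210*z^3 + 7*z^2 + 6*z*sinh(2*z^2) + 14*z*cosh(z^2) - 210*z - 14)/(21*z^2 + 21)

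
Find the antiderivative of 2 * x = x^2 + C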